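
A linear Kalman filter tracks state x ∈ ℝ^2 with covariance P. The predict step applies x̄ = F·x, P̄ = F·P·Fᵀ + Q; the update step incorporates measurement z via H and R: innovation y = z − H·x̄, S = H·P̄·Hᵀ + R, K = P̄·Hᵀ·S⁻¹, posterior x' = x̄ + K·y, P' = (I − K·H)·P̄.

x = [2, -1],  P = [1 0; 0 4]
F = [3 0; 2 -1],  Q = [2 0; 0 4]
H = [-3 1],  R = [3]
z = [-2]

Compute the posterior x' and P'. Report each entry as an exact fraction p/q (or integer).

x' = [57/26, 54/13]
P' = [43/26 51/13; 51/13 150/13]

x̄ = F·x = [6, 5]
P̄ = F·P·Fᵀ + Q = [11 6; 6 12]
y = z − H·x̄ = [11]
S = H·P̄·Hᵀ + R = [78]
K = P̄·Hᵀ·S⁻¹ = [-9/26; -1/13]
x' = x̄ + K·y = [57/26, 54/13]
P' = (I − K·H)·P̄ = [43/26 51/13; 51/13 150/13]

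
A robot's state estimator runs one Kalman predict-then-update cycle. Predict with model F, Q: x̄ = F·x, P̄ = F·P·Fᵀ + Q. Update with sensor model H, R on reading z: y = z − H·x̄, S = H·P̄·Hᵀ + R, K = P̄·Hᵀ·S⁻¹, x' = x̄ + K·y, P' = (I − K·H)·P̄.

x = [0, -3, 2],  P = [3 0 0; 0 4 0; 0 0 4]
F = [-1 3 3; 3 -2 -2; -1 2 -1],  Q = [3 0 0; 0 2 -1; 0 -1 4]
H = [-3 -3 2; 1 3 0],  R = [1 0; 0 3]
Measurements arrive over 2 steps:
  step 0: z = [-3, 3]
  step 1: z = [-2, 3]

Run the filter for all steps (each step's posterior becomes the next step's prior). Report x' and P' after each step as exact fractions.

step 0: x' = [-53927/8359, 26138/8359, -54382/8359], P' = [140870/8359 -51429/8359 132719/8359; -51429/8359 21379/8359 -44604/8359; 132719/8359 -44604/8359 132797/8359]
step 1: x' = [235940128/419361883, 958008697/1258085649, 1244487119/1258085649], P' = [1801901859/419361883 -830422472/419361883 1389998834/419361883; -830422472/419361883 1454710900/1258085649 -1493448622/1258085649; 1389998834/419361883 -1493448622/1258085649 4117456579/1258085649]

step 0: x̄ = F·x = [-3, 2, -8]
step 0: P̄ = F·P·Fᵀ + Q = [78 -57 15; -57 61 -18; 15 -18 27]
step 0: y = z − H·x̄ = [10, 0]
step 0: S = H·P̄·Hᵀ + R = [370 -177; -177 288]
step 0: K = P̄·Hᵀ·S⁻¹ = [-2885/8359 -13417/25077; 942/8359 4236/8359; 1249/8359 -1093/25077]
step 0: x' = x̄ + K·y = [-53927/8359, 26138/8359, -54382/8359]
step 0: P' = (I − K·H)·P̄ = [140870/8359 -51429/8359 132719/8359; -51429/8359 21379/8359 -44604/8359; 132719/8359 -44604/8359 132797/8359]
step 1: x̄ = F·x = [-30805/8359, -105293/8359, 160585/8359]
step 1: P̄ = F·P·Fᵀ + Q = [262919/8359 81772/8359 -271352/8359; 81772/8359 568940/8359 -705834/8359; -271352/8359 -705834/8359 1042189/8359]
step 1: y = z − H·x̄ = [-746182/8359, 28597/643]
step 1: S = H·P̄·Hᵀ + R = [24861974/8359 -897553/643; -897553/643 453776/643]
step 1: K = P̄·Hᵀ·S⁻¹ = [-134440493/419361883 -229788519/419361883; 122772304/1258085649 624288428/1258085649; 205269518/1258085649 -103449788/1258085649]
step 1: x' = x̄ + K·y = [235940128/419361883, 958008697/1258085649, 1244487119/1258085649]
step 1: P' = (I − K·H)·P̄ = [1801901859/419361883 -830422472/419361883 1389998834/419361883; -830422472/419361883 1454710900/1258085649 -1493448622/1258085649; 1389998834/419361883 -1493448622/1258085649 4117456579/1258085649]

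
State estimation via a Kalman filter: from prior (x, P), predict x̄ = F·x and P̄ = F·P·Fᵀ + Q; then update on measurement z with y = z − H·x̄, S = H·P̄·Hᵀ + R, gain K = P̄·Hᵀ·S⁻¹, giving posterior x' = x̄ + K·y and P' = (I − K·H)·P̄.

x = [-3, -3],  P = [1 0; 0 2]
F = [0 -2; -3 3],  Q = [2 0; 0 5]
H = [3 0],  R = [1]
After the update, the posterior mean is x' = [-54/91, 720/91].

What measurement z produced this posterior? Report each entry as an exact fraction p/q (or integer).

x̄ = F·x = [6, 0]
P̄ = F·P·Fᵀ + Q = [10 -12; -12 32]
S = H·P̄·Hᵀ + R = [91]
K = P̄·Hᵀ·S⁻¹ = [30/91; -36/91]
x' − x̄ = [-600/91, 720/91] = K·y
y = (KᵀK)⁻¹·Kᵀ·(x' − x̄) = [-20]
z = y + H·x̄ = [-20] + [18] = [-2]

z = [-2]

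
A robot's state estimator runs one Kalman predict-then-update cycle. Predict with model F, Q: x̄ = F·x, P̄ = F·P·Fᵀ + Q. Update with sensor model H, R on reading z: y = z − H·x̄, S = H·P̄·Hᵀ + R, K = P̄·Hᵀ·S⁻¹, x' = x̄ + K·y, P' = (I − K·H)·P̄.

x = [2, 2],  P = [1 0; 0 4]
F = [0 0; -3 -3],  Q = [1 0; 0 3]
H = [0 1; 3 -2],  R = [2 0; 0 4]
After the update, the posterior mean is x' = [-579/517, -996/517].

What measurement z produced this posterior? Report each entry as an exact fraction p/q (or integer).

z = [-3, -1]

x̄ = F·x = [0, -12]
P̄ = F·P·Fᵀ + Q = [1 0; 0 48]
S = H·P̄·Hᵀ + R = [50 -96; -96 205]
K = P̄·Hᵀ·S⁻¹ = [144/517 75/517; 312/517 -96/517]
x' − x̄ = [-579/517, 5208/517] = K·y
y = (KᵀK)⁻¹·Kᵀ·(x' − x̄) = [9, -25]
z = y + H·x̄ = [9, -25] + [-12, 24] = [-3, -1]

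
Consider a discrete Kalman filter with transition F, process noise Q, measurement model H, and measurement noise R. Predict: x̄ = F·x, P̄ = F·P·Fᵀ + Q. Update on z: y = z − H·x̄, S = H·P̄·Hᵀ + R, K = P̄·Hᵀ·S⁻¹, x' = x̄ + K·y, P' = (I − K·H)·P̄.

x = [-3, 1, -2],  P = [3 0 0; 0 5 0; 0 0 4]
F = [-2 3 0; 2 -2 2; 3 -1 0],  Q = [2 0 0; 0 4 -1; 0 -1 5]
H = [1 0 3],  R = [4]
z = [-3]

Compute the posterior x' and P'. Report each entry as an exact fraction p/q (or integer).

x' = [59/11, -93/11, -32/11]
P' = [5041/99 -1126/33 -569/33; -1126/33 975/22 128/11; -569/33 128/11 69/11]

x̄ = F·x = [9, -12, -10]
P̄ = F·P·Fᵀ + Q = [59 -42 -33; -42 52 27; -33 27 37]
y = z − H·x̄ = [18]
S = H·P̄·Hᵀ + R = [198]
K = P̄·Hᵀ·S⁻¹ = [-20/99; 13/66; 13/33]
x' = x̄ + K·y = [59/11, -93/11, -32/11]
P' = (I − K·H)·P̄ = [5041/99 -1126/33 -569/33; -1126/33 975/22 128/11; -569/33 128/11 69/11]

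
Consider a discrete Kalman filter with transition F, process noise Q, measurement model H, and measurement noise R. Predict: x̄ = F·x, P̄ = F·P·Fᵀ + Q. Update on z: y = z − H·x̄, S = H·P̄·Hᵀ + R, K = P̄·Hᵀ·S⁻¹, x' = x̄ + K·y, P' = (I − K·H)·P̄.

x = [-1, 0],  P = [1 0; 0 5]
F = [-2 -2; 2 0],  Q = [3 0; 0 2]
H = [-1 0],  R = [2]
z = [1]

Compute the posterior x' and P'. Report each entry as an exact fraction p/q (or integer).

x' = [-23/29, -46/29]
P' = [54/29 -8/29; -8/29 158/29]

x̄ = F·x = [2, -2]
P̄ = F·P·Fᵀ + Q = [27 -4; -4 6]
y = z − H·x̄ = [3]
S = H·P̄·Hᵀ + R = [29]
K = P̄·Hᵀ·S⁻¹ = [-27/29; 4/29]
x' = x̄ + K·y = [-23/29, -46/29]
P' = (I − K·H)·P̄ = [54/29 -8/29; -8/29 158/29]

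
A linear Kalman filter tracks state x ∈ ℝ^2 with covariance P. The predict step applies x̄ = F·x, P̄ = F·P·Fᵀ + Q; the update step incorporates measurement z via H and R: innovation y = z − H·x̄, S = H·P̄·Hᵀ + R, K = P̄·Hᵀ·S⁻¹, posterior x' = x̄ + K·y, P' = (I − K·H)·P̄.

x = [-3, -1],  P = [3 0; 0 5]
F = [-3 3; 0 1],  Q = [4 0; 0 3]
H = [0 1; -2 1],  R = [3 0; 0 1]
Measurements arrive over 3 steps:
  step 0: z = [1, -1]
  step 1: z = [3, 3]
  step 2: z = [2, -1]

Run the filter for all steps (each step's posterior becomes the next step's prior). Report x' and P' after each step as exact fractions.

step 0: x̄ = F·x = [6, -1]
step 0: P̄ = F·P·Fᵀ + Q = [76 15; 15 8]
step 0: y = z − H·x̄ = [2, 12]
step 0: S = H·P̄·Hᵀ + R = [11 -22; -22 253]
step 0: K = P̄·Hᵀ·S⁻¹ = [71/209 -107/209; 140/209 -6/209]
step 0: x' = x̄ + K·y = [112/209, -1/209]
step 0: P' = (I − K·H)·P̄ = [160/209 213/209; 213/209 420/209]
step 1: x̄ = F·x = [-339/209, -1/209]
step 1: P̄ = F·P·Fᵀ + Q = [202/19 621/209; 621/209 1047/209]
step 1: y = z − H·x̄ = [628/209, -50/209]
step 1: S = H·P̄·Hᵀ + R = [1674/209 -195/209; -195/209 7660/209]
step 1: K = P̄·Hᵀ·S⁻¹ = [14075/44859 -36717/74765; 28007/44859 -143/14953]
step 1: x' = x̄ + K·y = [-25199/44859, 84043/44859]
step 1: P' = (I − K·H)·P̄ = [53546/74765 14075/14953; 14075/14953 28007/14953]
step 2: x̄ = F·x = [109242/14953, 84043/44859]
step 2: P̄ = F·P·Fᵀ + Q = [774539/74765 41796/14953; 41796/14953 72866/14953]
step 2: y = z − H·x̄ = [5675/44859, 526550/44859]
step 2: S = H·P̄·Hᵀ + R = [117725/14953 -10726/14953; -10726/14953 2701331/74765]
step 2: K = P̄·Hᵀ·S⁻¹ = [6589376/21229115 -2080138/4245823; 13125122/21229115 -32178/4245823]
step 2: x' = x̄ + K·y = [6768962/4245823, 7908901/4245823]
step 2: P' = (I − K·H)·P̄ = [15084409/21229115 19768128/21229115; 19768128/21229115 39375366/21229115]

step 0: x' = [112/209, -1/209], P' = [160/209 213/209; 213/209 420/209]
step 1: x' = [-25199/44859, 84043/44859], P' = [53546/74765 14075/14953; 14075/14953 28007/14953]
step 2: x' = [6768962/4245823, 7908901/4245823], P' = [15084409/21229115 19768128/21229115; 19768128/21229115 39375366/21229115]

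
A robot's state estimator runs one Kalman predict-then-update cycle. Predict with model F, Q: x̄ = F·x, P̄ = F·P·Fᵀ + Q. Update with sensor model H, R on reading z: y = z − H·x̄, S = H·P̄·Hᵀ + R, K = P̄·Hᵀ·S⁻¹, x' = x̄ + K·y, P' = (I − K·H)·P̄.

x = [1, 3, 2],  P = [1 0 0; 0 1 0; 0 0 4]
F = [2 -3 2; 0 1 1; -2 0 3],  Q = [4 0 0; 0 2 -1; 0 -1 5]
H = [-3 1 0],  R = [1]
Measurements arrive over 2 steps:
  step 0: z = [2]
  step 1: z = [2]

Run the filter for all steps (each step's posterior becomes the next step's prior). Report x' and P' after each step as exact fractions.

step 0: x̄ = F·x = [-3, 5, 4]
step 0: P̄ = F·P·Fᵀ + Q = [33 5 20; 5 7 11; 20 11 45]
step 0: y = z − H·x̄ = [-12]
step 0: S = H·P̄·Hᵀ + R = [275]
step 0: K = P̄·Hᵀ·S⁻¹ = [-94/275; -8/275; -49/275]
step 0: x' = x̄ + K·y = [303/275, 1471/275, 1688/275]
step 0: P' = (I − K·H)·P̄ = [239/275 623/275 894/275; 623/275 1861/275 2633/275; 894/275 2633/275 9974/275]
step 1: x̄ = F·x = [-431/275, 3159/275, 4458/275]
step 1: P̄ = F·P·Fᵀ + Q = [26781/275 14766/275 40717/275; 14766/275 17651/275 34512/275; 40717/275 34512/275 81369/275]
step 1: y = z − H·x̄ = [-3902/275]
step 1: S = H·P̄·Hᵀ + R = [170359/275]
step 1: K = P̄·Hᵀ·S⁻¹ = [-65577/170359; -26647/170359; -87639/170359]
step 1: x' = x̄ + K·y = [663479/170359, 2335057/170359, 4005192/170359]
step 1: P' = (I − K·H)·P̄ = [952878/170359 2793057/170359 4325108/170359; 2793057/170359 8352524/170359 12887685/170359; 4325108/170359 12887685/170359 22477626/170359]

step 0: x' = [303/275, 1471/275, 1688/275], P' = [239/275 623/275 894/275; 623/275 1861/275 2633/275; 894/275 2633/275 9974/275]
step 1: x' = [663479/170359, 2335057/170359, 4005192/170359], P' = [952878/170359 2793057/170359 4325108/170359; 2793057/170359 8352524/170359 12887685/170359; 4325108/170359 12887685/170359 22477626/170359]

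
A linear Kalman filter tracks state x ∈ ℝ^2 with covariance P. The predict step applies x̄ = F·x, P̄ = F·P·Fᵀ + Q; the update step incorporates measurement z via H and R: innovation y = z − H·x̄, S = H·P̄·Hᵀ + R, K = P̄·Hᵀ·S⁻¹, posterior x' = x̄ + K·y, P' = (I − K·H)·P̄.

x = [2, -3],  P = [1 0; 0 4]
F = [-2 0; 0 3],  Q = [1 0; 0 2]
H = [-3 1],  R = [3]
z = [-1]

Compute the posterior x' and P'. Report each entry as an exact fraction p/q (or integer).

x̄ = F·x = [-4, -9]
P̄ = F·P·Fᵀ + Q = [5 0; 0 38]
y = z − H·x̄ = [-4]
S = H·P̄·Hᵀ + R = [86]
K = P̄·Hᵀ·S⁻¹ = [-15/86; 19/43]
x' = x̄ + K·y = [-142/43, -463/43]
P' = (I − K·H)·P̄ = [205/86 285/43; 285/43 912/43]

x' = [-142/43, -463/43]
P' = [205/86 285/43; 285/43 912/43]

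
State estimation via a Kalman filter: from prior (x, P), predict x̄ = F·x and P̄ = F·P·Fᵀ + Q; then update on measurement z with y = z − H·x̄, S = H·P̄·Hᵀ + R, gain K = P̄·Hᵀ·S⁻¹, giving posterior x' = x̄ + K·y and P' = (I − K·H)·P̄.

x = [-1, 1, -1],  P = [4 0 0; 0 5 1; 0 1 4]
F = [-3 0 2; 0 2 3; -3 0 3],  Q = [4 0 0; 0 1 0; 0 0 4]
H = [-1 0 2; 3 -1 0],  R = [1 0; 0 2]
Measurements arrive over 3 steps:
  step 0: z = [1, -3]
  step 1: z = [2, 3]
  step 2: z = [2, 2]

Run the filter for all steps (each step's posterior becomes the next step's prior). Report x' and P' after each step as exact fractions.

step 0: x' = [-12885/30751, 51360/30751, 50/191], P' = [120504/30751 345040/30751 396/191; 345040/30751 1046722/30751 1136/191; 396/191 1136/191 256/191]
step 1: x' = [1209232581/582837421, 1882932124/582837421, 1191841835/582837421], P' = [1153751836/582837421 3276732388/582837421 565619452/582837421; 3276732388/582837421 10438864170/582837421 1603479556/582837421; 565619452/582837421 1603479556/582837421 417315396/582837421]
step 2: x' = [8583169890153/6011426528267, 14386162126649/6011426528267, 10408598399590/6011426528267], P' = [11206229489728/6011426528267 31578236361352/6011426528267 5492293917136/6011426528267; 31578236361352/6011426528267 100573303689682/6011426528267 15446110979680/6011426528267; 5492293917136/6011426528267 15446110979680/6011426528267 4136124923204/6011426528267]

step 0: x̄ = F·x = [1, -1, 0]
step 0: P̄ = F·P·Fᵀ + Q = [56 28 60; 28 69 42; 60 42 76]
step 0: y = z − H·x̄ = [2, -7]
step 0: S = H·P̄·Hᵀ + R = [121 136; 136 407]
step 0: K = P̄·Hᵀ·S⁻¹ = [7008/30751 8236/30751; 20752/30751 -5801/30751; 116/191 26/191]
step 0: x' = x̄ + K·y = [-12885/30751, 51360/30751, 50/191]
step 0: P' = (I − K·H)·P̄ = [120504/30751 345040/30751 396/191; 345040/30751 1046722/30751 1136/191; 396/191 1136/191 256/191]
step 1: x̄ = F·x = [54755/30751, 126870/30751, 62805/30751]
step 1: P̄ = F·P·Fᵀ + Q = [607332/30751 -1665164/30751 375492/30751; -1665164/30751 6783335/30751 -1175724/30751; 375492/30751 -1175724/30751 430876/30751]
step 1: y = z − H·x̄ = [-9353/30751, 54858/30751]
step 1: S = H·P̄·Hᵀ + R = [859619/30751 1117240/30751; 1117240/30751 22301809/30751]
step 1: K = P̄·Hᵀ·S⁻¹ = [-22512932/582837421 92261560/582837421; -69773276/582837421 -304333503/582837421; 269011340/582837421 46689400/582837421]
step 1: x' = x̄ + K·y = [1209232581/582837421, 1882932124/582837421, 1191841835/582837421]
step 1: P' = (I − K·H)·P̄ = [1153751836/582837421 3276732388/582837421 565619452/582837421; 3276732388/582837421 10438864170/582837421 1603479556/582837421; 565619452/582837421 1603479556/582837421 417315396/582837421]
step 2: x̄ = F·x = [-1244014073/582837421, 7341389753/582837421, -52172238/582837421]
step 2: P̄ = F·P·Fᵀ + Q = [7596944368/582837421 -15833158796/582837421 4403367120/582837421; -15833158796/582837421 65335887337/582837421 -11374253496/582837421; 4403367120/582837421 -11374253496/582837421 6289804636/582837421]
step 2: y = z − H·x̄ = [26005245/582837421, 12239106814/582837421]
step 2: S = H·P̄·Hᵀ + R = [15725531853/582837421 10544717812/582837421; 10544717812/582837421 229873014267/582837421]
step 2: K = P̄·Hᵀ·S⁻¹ = [-221641655456/6011426528267 1020226053916/6011426528267; -686014401992/6011426528267 -2919297302813/6011426528267; 2779955929272/6011426528267 515385385864/6011426528267]
step 2: x' = x̄ + K·y = [8583169890153/6011426528267, 14386162126649/6011426528267, 10408598399590/6011426528267]
step 2: P' = (I − K·H)·P̄ = [11206229489728/6011426528267 31578236361352/6011426528267 5492293917136/6011426528267; 31578236361352/6011426528267 100573303689682/6011426528267 15446110979680/6011426528267; 5492293917136/6011426528267 15446110979680/6011426528267 4136124923204/6011426528267]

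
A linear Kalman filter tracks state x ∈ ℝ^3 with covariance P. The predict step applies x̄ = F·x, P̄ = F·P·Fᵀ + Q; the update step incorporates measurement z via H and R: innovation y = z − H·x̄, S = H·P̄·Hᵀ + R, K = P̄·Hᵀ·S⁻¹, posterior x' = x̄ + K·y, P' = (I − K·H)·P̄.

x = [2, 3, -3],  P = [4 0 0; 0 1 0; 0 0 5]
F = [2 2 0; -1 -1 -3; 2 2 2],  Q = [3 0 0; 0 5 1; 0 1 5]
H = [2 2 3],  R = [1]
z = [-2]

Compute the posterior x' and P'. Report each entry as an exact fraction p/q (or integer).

x̄ = F·x = [10, 4, 4]
P̄ = F·P·Fᵀ + Q = [23 -10 20; -10 55 -39; 20 -39 45]
y = z − H·x̄ = [-42]
S = H·P̄·Hᵀ + R = [410]
K = P̄·Hᵀ·S⁻¹ = [43/205; -27/410; 97/410]
x' = x̄ + K·y = [244/205, 1387/205, -1217/205]
P' = (I − K·H)·P̄ = [1017/205 -889/205 -71/205; -889/205 21821/410 -13371/410; -71/205 -13371/410 9041/410]

x' = [244/205, 1387/205, -1217/205]
P' = [1017/205 -889/205 -71/205; -889/205 21821/410 -13371/410; -71/205 -13371/410 9041/410]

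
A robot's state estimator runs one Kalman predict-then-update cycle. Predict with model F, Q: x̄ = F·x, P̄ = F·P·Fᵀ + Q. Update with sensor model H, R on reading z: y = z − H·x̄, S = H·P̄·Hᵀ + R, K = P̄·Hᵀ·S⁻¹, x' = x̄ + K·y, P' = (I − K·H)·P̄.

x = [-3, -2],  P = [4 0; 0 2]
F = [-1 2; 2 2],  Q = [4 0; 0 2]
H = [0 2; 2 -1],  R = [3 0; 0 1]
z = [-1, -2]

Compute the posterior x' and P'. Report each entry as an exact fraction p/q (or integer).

x̄ = F·x = [-1, -10]
P̄ = F·P·Fᵀ + Q = [16 0; 0 26]
y = z − H·x̄ = [19, -10]
S = H·P̄·Hᵀ + R = [107 -52; -52 91]
K = P̄·Hᵀ·S⁻¹ = [128/541 3424/7033; 260/541 -6/541]
x' = x̄ + K·y = [-9657/7033, -410/541]
P' = (I − K·H)·P̄ = [2960/7033 192/541; 192/541 390/541]

x' = [-9657/7033, -410/541]
P' = [2960/7033 192/541; 192/541 390/541]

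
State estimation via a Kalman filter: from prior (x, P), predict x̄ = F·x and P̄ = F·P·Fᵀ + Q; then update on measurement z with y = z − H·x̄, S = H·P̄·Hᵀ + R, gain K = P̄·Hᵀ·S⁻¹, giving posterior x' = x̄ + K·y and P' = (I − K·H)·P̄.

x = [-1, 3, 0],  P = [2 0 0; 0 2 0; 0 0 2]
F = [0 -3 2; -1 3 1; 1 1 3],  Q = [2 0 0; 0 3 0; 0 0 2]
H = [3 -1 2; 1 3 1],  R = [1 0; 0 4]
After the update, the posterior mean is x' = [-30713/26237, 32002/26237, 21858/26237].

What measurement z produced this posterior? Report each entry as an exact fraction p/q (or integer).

z = [-3, 3]

x̄ = F·x = [-9, 10, 2]
P̄ = F·P·Fᵀ + Q = [28 -14 6; -14 25 10; 6 10 24]
S = H·P̄·Hᵀ + R = [490 25; 25 269]
K = P̄·Hᵀ·S⁻¹ = [5958/26237 -1334/26237; -14418/131185 7193/26237; 13564/131185 5600/26237]
x' − x̄ = [205420/26237, -230368/26237, -30616/26237] = K·y
y = (KᵀK)⁻¹·Kᵀ·(x' − x̄) = [30, -20]
z = y + H·x̄ = [30, -20] + [-33, 23] = [-3, 3]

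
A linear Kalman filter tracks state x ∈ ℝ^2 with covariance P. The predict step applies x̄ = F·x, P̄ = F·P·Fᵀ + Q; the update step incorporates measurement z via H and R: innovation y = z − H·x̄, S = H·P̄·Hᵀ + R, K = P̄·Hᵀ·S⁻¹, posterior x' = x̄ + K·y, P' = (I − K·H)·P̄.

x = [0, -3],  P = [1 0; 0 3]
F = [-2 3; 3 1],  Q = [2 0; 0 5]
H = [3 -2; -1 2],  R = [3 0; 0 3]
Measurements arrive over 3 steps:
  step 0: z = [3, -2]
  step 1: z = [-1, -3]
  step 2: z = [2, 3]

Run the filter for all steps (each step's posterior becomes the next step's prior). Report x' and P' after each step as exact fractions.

step 0: x' = [10/673, -4226/3365], P' = [903/673 885/673; 885/673 5571/3365]
step 1: x' = [-21245842/9126923, -25324928/9126923], P' = [11117253/9126923 11106174/9126923; 11106174/9126923 14457219/9126923]
step 2: x' = [30403633223/23190508673, 33224148949/23190508673], P' = [28271642997/23190508673 28225271541/23190508673; 28225271541/23190508673 36710519055/23190508673]

step 0: x̄ = F·x = [-9, -3]
step 0: P̄ = F·P·Fᵀ + Q = [33 3; 3 17]
step 0: y = z − H·x̄ = [24, -5]
step 0: S = H·P̄·Hᵀ + R = [332 -143; -143 92]
step 0: K = P̄·Hᵀ·S⁻¹ = [313/673 289/673; 711/3365 2239/3365]
step 0: x' = x̄ + K·y = [10/673, -4226/3365]
step 0: P' = (I − K·H)·P̄ = [903/673 885/673; 885/673 5571/3365]
step 1: x̄ = F·x = [-12778/3365, -4076/3365]
step 1: P̄ = F·P·Fᵀ + Q = [21829/3365 20598/3365; 20598/3365 89581/3365]
step 1: y = z − H·x̄ = [26817/3365, -14721/3365]
step 1: S = H·P̄·Hᵀ + R = [317704/3365 -259027/3365; -259027/3365 307856/3365]
step 1: K = P̄·Hᵀ·S⁻¹ = [3713137/9126923 3698365/9126923; 1468028/9126923 5936088/9126923]
step 1: x' = x̄ + K·y = [-21245842/9126923, -25324928/9126923]
step 1: P' = (I − K·H)·P̄ = [11117253/9126923 11106174/9126923; 11106174/9126923 14457219/9126923]
step 2: x̄ = F·x = [-33483100/9126923, -6850958/702071]
step 2: P̄ = F·P·Fᵀ + Q = [59563741/9126923 4185489/702071; 4185489/702071 17444935/702071]
step 2: y = z − H·x̄ = [-59421762/9126923, 172022577/9126923]
step 2: S = H·P̄·Hᵀ + R = [817654774/9126923 -650536987/9126923; -650536987/9126923 776435702/9126923]
step 2: K = P̄·Hᵀ·S⁻¹ = [9454795303/23190508673 9392966695/23190508673; 3751592171/23190508673 15065255523/23190508673]
step 2: x' = x̄ + K·y = [30403633223/23190508673, 33224148949/23190508673]
step 2: P' = (I − K·H)·P̄ = [28271642997/23190508673 28225271541/23190508673; 28225271541/23190508673 36710519055/23190508673]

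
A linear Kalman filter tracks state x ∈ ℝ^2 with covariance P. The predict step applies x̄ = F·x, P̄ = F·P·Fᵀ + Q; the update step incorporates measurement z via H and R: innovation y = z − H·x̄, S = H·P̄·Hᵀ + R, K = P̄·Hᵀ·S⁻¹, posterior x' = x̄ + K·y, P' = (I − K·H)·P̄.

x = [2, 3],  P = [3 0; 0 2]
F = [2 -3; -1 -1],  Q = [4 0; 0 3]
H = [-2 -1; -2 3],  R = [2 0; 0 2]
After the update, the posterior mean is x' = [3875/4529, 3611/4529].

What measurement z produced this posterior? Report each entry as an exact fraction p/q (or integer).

x̄ = F·x = [-5, -5]
P̄ = F·P·Fᵀ + Q = [34 0; 0 8]
S = H·P̄·Hᵀ + R = [146 112; 112 210]
K = P̄·Hᵀ·S⁻¹ = [-238/647 -578/4529; -156/647 1100/4529]
x' − x̄ = [26520/4529, 26256/4529] = K·y
y = (KᵀK)⁻¹·Kᵀ·(x' − x̄) = [-18, 6]
z = y + H·x̄ = [-18, 6] + [15, -5] = [-3, 1]

z = [-3, 1]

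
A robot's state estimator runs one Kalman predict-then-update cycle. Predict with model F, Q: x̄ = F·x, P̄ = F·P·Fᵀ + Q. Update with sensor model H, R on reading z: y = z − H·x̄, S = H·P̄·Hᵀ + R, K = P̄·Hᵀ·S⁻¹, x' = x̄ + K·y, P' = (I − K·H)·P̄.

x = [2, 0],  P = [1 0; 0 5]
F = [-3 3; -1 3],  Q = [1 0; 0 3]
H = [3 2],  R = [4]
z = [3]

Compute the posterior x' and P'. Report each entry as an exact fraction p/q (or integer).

x̄ = F·x = [-6, -2]
P̄ = F·P·Fᵀ + Q = [55 48; 48 49]
y = z − H·x̄ = [25]
S = H·P̄·Hᵀ + R = [1271]
K = P̄·Hᵀ·S⁻¹ = [261/1271; 242/1271]
x' = x̄ + K·y = [-1101/1271, 3508/1271]
P' = (I − K·H)·P̄ = [1784/1271 -2154/1271; -2154/1271 3715/1271]

x' = [-1101/1271, 3508/1271]
P' = [1784/1271 -2154/1271; -2154/1271 3715/1271]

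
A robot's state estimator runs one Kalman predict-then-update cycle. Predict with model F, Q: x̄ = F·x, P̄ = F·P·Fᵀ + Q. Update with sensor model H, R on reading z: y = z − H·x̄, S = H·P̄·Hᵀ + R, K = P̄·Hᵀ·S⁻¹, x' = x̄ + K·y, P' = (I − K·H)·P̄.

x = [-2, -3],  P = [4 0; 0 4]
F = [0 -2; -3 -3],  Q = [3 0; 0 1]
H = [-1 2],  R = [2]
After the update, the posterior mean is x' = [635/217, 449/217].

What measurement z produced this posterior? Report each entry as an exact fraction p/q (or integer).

x̄ = F·x = [6, 15]
P̄ = F·P·Fᵀ + Q = [19 24; 24 73]
S = H·P̄·Hᵀ + R = [217]
K = P̄·Hᵀ·S⁻¹ = [29/217; 122/217]
x' − x̄ = [-667/217, -2806/217] = K·y
y = (KᵀK)⁻¹·Kᵀ·(x' − x̄) = [-23]
z = y + H·x̄ = [-23] + [24] = [1]

z = [1]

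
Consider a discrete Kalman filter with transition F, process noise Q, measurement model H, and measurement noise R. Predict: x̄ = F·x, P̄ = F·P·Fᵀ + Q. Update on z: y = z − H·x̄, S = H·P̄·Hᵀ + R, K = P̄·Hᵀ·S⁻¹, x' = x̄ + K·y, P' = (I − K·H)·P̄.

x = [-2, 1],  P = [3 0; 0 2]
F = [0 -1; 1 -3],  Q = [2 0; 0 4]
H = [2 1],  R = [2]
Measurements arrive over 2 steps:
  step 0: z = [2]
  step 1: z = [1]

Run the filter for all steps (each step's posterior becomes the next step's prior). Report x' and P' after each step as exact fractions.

step 0: x' = [59/67, -2/67], P' = [72/67 -116/67; -116/67 306/67]
step 1: x' = [59/2455, 2338/2455], P' = [2453/2455 -3949/2455; -3949/2455 10827/2455]

step 0: x̄ = F·x = [-1, -5]
step 0: P̄ = F·P·Fᵀ + Q = [4 6; 6 25]
step 0: y = z − H·x̄ = [9]
step 0: S = H·P̄·Hᵀ + R = [67]
step 0: K = P̄·Hᵀ·S⁻¹ = [14/67; 37/67]
step 0: x' = x̄ + K·y = [59/67, -2/67]
step 0: P' = (I − K·H)·P̄ = [72/67 -116/67; -116/67 306/67]
step 1: x̄ = F·x = [2/67, 65/67]
step 1: P̄ = F·P·Fᵀ + Q = [440/67 1034/67; 1034/67 3790/67]
step 1: y = z − H·x̄ = [-2/67]
step 1: S = H·P̄·Hᵀ + R = [9820/67]
step 1: K = P̄·Hᵀ·S⁻¹ = [957/4910; 2929/4910]
step 1: x' = x̄ + K·y = [59/2455, 2338/2455]
step 1: P' = (I − K·H)·P̄ = [2453/2455 -3949/2455; -3949/2455 10827/2455]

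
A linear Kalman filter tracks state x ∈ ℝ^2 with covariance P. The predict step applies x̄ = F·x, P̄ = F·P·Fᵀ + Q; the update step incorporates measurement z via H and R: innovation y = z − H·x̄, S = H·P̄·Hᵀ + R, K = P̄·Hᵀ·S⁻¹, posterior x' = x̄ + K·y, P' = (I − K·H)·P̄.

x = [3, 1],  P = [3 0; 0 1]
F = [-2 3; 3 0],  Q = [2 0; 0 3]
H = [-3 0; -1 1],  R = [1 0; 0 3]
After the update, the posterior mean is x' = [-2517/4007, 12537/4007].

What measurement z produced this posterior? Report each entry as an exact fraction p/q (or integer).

x̄ = F·x = [-3, 9]
P̄ = F·P·Fᵀ + Q = [23 -18; -18 30]
S = H·P̄·Hᵀ + R = [208 123; 123 92]
K = P̄·Hᵀ·S⁻¹ = [-1305/4007 -41/4007; -936/4007 3342/4007]
x' − x̄ = [9504/4007, -23526/4007] = K·y
y = (KᵀK)⁻¹·Kᵀ·(x' − x̄) = [-7, -9]
z = y + H·x̄ = [-7, -9] + [9, 12] = [2, 3]

z = [2, 3]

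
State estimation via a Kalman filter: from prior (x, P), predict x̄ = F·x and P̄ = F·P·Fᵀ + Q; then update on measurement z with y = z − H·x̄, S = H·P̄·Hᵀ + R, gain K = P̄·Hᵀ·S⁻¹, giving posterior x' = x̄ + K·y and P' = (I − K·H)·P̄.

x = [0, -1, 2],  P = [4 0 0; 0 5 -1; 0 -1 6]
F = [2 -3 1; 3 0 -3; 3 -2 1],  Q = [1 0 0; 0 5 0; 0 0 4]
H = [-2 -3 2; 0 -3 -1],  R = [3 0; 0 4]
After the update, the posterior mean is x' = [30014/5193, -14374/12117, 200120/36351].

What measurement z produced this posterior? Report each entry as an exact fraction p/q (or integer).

x̄ = F·x = [5, -6, 4]
P̄ = F·P·Fᵀ + Q = [74 -3 65; -3 95 12; 65 12 70]
S = H·P̄·Hᵀ + R = [734 791; 791 1001]
K = P̄·Hᵀ·S⁻¹ = [5041/15579 -4855/15579; -968/5193 -5431/36351; 8260/15579 -57238/109053]
x' − x̄ = [4049/5193, 58328/12117, 54716/36351] = K·y
y = (KᵀK)⁻¹·Kᵀ·(x' − x̄) = [-13, -16]
z = y + H·x̄ = [-13, -16] + [16, 14] = [3, -2]

z = [3, -2]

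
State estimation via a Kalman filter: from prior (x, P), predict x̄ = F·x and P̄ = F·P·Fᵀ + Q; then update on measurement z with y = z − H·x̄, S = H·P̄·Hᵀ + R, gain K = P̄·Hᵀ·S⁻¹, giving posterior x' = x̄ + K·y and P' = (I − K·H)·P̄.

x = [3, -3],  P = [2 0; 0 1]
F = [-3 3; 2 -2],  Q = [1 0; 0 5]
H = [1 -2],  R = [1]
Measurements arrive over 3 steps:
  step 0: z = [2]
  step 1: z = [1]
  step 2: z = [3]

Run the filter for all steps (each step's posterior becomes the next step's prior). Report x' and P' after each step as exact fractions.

step 0: x̄ = F·x = [-18, 12]
step 0: P̄ = F·P·Fᵀ + Q = [28 -18; -18 17]
step 0: y = z − H·x̄ = [44]
step 0: S = H·P̄·Hᵀ + R = [169]
step 0: K = P̄·Hᵀ·S⁻¹ = [64/169; -4/13]
step 0: x' = x̄ + K·y = [-226/169, -20/13]
step 0: P' = (I − K·H)·P̄ = [636/169 22/13; 22/13 1]
step 1: x̄ = F·x = [-102/169, 68/169]
step 1: P̄ = F·P·Fᵀ + Q = [2266/169 -1398/169; -1398/169 1777/169]
step 1: y = z − H·x̄ = [407/169]
step 1: S = H·P̄·Hᵀ + R = [15135/169]
step 1: K = P̄·Hᵀ·S⁻¹ = [5062/15135; -4952/15135]
step 1: x' = x̄ + K·y = [3056/15135, -5836/15135]
step 1: P' = (I − K·H)·P̄ = [51314/15135 23126/15135; 23126/15135 14039/15135]
step 2: x̄ = F·x = [-8892/5045, 5928/5045]
step 2: P̄ = F·P·Fᵀ + Q = [62348/5045 -38202/5045; -38202/5045 50693/5045]
step 2: y = z − H·x̄ = [35883/5045]
step 2: S = H·P̄·Hᵀ + R = [422973/5045]
step 2: K = P̄·Hᵀ·S⁻¹ = [138752/422973; -139588/422973]
step 2: x' = x̄ + K·y = [26820/46997, -55092/46997]
step 2: P' = (I − K·H)·P̄ = [1411180/422973 636214/422973; 636214/422973 387901/422973]

step 0: x' = [-226/169, -20/13], P' = [636/169 22/13; 22/13 1]
step 1: x' = [3056/15135, -5836/15135], P' = [51314/15135 23126/15135; 23126/15135 14039/15135]
step 2: x' = [26820/46997, -55092/46997], P' = [1411180/422973 636214/422973; 636214/422973 387901/422973]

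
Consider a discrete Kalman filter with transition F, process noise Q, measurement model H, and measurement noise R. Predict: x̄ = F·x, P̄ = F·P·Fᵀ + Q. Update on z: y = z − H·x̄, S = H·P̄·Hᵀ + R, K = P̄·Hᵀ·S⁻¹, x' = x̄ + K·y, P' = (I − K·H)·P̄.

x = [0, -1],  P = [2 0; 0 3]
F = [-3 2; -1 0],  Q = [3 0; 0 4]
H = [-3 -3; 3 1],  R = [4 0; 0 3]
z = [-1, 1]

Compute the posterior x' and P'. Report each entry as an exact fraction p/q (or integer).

x' = [617/2859, 476/2859]
P' = [602/953 -694/953; -694/953 1142/953]

x̄ = F·x = [-2, 0]
P̄ = F·P·Fᵀ + Q = [33 6; 6 6]
y = z − H·x̄ = [-7, 7]
S = H·P̄·Hᵀ + R = [463 -387; -387 342]
K = P̄·Hᵀ·S⁻¹ = [69/953 1112/2859; -336/953 -940/2859]
x' = x̄ + K·y = [617/2859, 476/2859]
P' = (I − K·H)·P̄ = [602/953 -694/953; -694/953 1142/953]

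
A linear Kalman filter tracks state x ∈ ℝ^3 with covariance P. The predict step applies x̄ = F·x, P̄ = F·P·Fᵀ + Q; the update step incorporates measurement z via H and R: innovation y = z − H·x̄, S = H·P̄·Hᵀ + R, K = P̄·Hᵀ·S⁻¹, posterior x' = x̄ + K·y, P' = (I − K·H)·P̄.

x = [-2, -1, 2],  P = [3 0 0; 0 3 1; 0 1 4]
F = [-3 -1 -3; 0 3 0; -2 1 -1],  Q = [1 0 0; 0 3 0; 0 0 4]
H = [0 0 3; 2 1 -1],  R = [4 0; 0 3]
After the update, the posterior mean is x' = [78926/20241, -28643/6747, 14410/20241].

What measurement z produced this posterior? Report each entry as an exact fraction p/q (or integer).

z = [2, 3]

x̄ = F·x = [1, -3, 1]
P̄ = F·P·Fᵀ + Q = [73 -18 25; -18 30 6; 25 6 21]
S = H·P̄·Hᵀ + R = [193 105; 105 162]
K = P̄·Hᵀ·S⁻¹ = [445/6747 12004/20241; 464/2249 -1402/6747; 2177/6747 140/20241]
x' − x̄ = [58685/20241, -8402/6747, -5831/20241] = K·y
y = (KᵀK)⁻¹·Kᵀ·(x' − x̄) = [-1, 5]
z = y + H·x̄ = [-1, 5] + [3, -2] = [2, 3]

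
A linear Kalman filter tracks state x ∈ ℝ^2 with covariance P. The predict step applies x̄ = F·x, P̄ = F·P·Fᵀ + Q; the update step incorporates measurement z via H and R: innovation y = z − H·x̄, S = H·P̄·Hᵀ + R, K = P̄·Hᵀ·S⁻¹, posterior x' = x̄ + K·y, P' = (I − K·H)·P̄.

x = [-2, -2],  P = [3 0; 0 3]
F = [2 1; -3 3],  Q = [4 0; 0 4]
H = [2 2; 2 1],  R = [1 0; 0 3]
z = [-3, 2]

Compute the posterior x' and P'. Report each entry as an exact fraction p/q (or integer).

x' = [3462/1631, -5738/1631]
P' = [13330/4893 -14321/4893; -14321/4893 16510/4893]

x̄ = F·x = [-6, 0]
P̄ = F·P·Fᵀ + Q = [19 -9; -9 58]
y = z − H·x̄ = [9, 14]
S = H·P̄·Hᵀ + R = [237 138; 138 101]
K = P̄·Hᵀ·S⁻¹ = [-1982/4893 1371/1631; 4378/4893 -1348/1631]
x' = x̄ + K·y = [3462/1631, -5738/1631]
P' = (I − K·H)·P̄ = [13330/4893 -14321/4893; -14321/4893 16510/4893]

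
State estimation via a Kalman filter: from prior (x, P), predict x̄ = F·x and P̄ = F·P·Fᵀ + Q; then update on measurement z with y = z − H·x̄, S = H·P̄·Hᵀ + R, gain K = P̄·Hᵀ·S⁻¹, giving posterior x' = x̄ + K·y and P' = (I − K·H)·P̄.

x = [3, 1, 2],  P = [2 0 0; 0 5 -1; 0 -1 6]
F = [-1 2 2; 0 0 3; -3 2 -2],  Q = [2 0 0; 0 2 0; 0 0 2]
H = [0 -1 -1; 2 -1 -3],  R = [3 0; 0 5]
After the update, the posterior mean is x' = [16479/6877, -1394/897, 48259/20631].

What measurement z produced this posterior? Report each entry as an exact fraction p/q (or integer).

x̄ = F·x = [3, 6, -11]
P̄ = F·P·Fᵀ + Q = [40 30 2; 30 56 -42; 2 -42 72]
S = H·P̄·Hᵀ + R = [47 40; 40 473]
K = P̄·Hᵀ·S⁻¹ = [-5632/6877 1116/6877; -514/897 290/897; -7390/20631 -6790/20631]
x' − x̄ = [-4152/6877, -6776/897, 275200/20631] = K·y
y = (KᵀK)⁻¹·Kᵀ·(x' − x̄) = [-6, -34]
z = y + H·x̄ = [-6, -34] + [5, 33] = [-1, -1]

z = [-1, -1]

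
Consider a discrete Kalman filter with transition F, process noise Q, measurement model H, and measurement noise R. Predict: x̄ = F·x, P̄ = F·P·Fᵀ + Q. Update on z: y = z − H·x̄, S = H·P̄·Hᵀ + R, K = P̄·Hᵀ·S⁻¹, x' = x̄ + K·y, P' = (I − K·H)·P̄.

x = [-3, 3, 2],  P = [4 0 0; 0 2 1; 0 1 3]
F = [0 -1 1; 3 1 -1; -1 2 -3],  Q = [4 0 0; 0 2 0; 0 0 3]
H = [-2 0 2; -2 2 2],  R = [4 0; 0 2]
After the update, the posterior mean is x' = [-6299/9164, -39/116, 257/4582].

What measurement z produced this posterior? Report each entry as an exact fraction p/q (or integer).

x̄ = F·x = [-1, -8, 3]
P̄ = F·P·Fᵀ + Q = [7 -3 -8; -3 41 -4; -8 -4 30]
S = H·P̄·Hᵀ + R = [216 208; 208 370]
K = P̄·Hᵀ·S⁻¹ = [-903/9164 -96/2291; -55/116 14/29; 1747/4582 -70/2291]
x' − x̄ = [2865/9164, 889/116, -13489/4582] = K·y
y = (KᵀK)⁻¹·Kᵀ·(x' − x̄) = [-7, 9]
z = y + H·x̄ = [-7, 9] + [8, -8] = [1, 1]

z = [1, 1]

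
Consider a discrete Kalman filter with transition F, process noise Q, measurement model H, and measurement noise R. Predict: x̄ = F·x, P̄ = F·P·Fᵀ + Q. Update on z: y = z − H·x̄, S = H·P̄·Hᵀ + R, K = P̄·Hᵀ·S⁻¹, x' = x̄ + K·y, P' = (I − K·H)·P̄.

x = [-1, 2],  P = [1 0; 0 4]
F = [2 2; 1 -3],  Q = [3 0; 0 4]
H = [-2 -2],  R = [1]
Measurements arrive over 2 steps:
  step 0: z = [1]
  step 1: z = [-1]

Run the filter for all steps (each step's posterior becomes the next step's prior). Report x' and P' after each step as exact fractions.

step 0: x' = [20/9, -25/9], P' = [1859/81 -1858/81; -1858/81 1877/81]
step 1: x' = [-20344/17339, 29117/17339], P' = [481795/121373 -481584/121373; -481584/121373 511696/121373]

step 0: x̄ = F·x = [2, -7]
step 0: P̄ = F·P·Fᵀ + Q = [23 -22; -22 41]
step 0: y = z − H·x̄ = [-9]
step 0: S = H·P̄·Hᵀ + R = [81]
step 0: K = P̄·Hᵀ·S⁻¹ = [-2/81; -38/81]
step 0: x' = x̄ + K·y = [20/9, -25/9]
step 0: P' = (I − K·H)·P̄ = [1859/81 -1858/81; -1858/81 1877/81]
step 1: x̄ = F·x = [-10/9, 95/9]
step 1: P̄ = F·P·Fᵀ + Q = [323/81 -112/81; -112/81 30224/81]
step 1: y = z − H·x̄ = [161/9]
step 1: S = H·P̄·Hᵀ + R = [121373/81]
step 1: K = P̄·Hᵀ·S⁻¹ = [-422/121373; -60224/121373]
step 1: x' = x̄ + K·y = [-20344/17339, 29117/17339]
step 1: P' = (I − K·H)·P̄ = [481795/121373 -481584/121373; -481584/121373 511696/121373]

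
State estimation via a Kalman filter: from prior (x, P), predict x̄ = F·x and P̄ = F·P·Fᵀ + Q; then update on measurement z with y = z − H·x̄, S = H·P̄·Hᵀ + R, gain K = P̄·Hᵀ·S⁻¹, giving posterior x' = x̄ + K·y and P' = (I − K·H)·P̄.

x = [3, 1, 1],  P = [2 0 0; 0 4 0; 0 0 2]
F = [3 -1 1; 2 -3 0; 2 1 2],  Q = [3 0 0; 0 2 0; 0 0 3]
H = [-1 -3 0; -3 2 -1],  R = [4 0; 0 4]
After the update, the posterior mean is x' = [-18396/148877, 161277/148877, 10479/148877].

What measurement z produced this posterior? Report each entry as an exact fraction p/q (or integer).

x̄ = F·x = [9, 3, 9]
P̄ = F·P·Fᵀ + Q = [27 24 12; 24 46 -4; 12 -4 23]
S = H·P̄·Hᵀ + R = [589 -27; -27 254]
K = P̄·Hᵀ·S⁻¹ = [-26361/148877 -29178/148877; -40500/148877 9762/148877; -1809/148877 -39463/148877]
x' − x̄ = [-1358289/148877, -285354/148877, -1329414/148877] = K·y
y = (KᵀK)⁻¹·Kᵀ·(x' − x̄) = [15, 33]
z = y + H·x̄ = [15, 33] + [-18, -30] = [-3, 3]

z = [-3, 3]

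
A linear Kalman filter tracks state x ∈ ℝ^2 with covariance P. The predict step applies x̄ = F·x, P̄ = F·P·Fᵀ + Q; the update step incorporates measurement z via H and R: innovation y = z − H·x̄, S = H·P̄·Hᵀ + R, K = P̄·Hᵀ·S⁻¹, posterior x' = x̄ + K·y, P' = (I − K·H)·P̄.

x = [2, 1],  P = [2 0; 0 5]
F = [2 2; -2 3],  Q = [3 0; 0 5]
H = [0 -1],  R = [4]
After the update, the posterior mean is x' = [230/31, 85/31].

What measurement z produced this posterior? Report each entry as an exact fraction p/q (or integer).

x̄ = F·x = [6, -1]
P̄ = F·P·Fᵀ + Q = [31 22; 22 58]
S = H·P̄·Hᵀ + R = [62]
K = P̄·Hᵀ·S⁻¹ = [-11/31; -29/31]
x' − x̄ = [44/31, 116/31] = K·y
y = (KᵀK)⁻¹·Kᵀ·(x' − x̄) = [-4]
z = y + H·x̄ = [-4] + [1] = [-3]

z = [-3]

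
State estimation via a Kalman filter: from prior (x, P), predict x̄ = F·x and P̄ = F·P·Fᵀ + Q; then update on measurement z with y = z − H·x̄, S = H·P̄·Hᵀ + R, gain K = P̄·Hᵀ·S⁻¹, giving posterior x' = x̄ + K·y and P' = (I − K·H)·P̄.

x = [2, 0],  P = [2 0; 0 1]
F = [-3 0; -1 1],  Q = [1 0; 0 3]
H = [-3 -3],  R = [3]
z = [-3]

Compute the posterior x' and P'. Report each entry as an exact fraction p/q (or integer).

x' = [3/112, 25/28]
P' = [253/112 -57/28; -57/28 15/7]

x̄ = F·x = [-6, -2]
P̄ = F·P·Fᵀ + Q = [19 6; 6 6]
y = z − H·x̄ = [-27]
S = H·P̄·Hᵀ + R = [336]
K = P̄·Hᵀ·S⁻¹ = [-25/112; -3/28]
x' = x̄ + K·y = [3/112, 25/28]
P' = (I − K·H)·P̄ = [253/112 -57/28; -57/28 15/7]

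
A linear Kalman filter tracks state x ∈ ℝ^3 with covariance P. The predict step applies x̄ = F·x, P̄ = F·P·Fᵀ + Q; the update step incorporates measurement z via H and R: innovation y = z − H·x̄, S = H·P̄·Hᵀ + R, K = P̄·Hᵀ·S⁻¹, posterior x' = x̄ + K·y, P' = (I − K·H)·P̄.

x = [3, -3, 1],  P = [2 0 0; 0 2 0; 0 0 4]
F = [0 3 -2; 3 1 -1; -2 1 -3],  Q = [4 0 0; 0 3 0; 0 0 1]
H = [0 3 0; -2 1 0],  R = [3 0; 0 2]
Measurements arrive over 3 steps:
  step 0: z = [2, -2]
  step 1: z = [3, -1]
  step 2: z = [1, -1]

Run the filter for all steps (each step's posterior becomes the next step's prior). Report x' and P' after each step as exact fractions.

step 0: x̄ = F·x = [-11, 5, -12]
step 0: P̄ = F·P·Fᵀ + Q = [38 14 30; 14 27 2; 30 2 47]
step 0: y = z − H·x̄ = [-13, -29]
step 0: S = H·P̄·Hᵀ + R = [246 -3; -3 125]
step 0: K = P̄·Hᵀ·S⁻¹ = [1688/10247 -5042/10247; 3374/10247 -1/10247; 192/10247 -4750/10247]
step 0: x' = x̄ + K·y = [11557/10247, 7402/10247, 12290/10247]
step 0: P' = (I − K·H)·P̄ = [5886/10247 1688/10247 4846/10247; 1688/10247 3374/10247 192/10247; 4846/10247 192/10247 204957/10247]
step 1: x̄ = F·x = [-2374/10247, 29783/10247, -52582/10247]
step 1: P̄ = F·P·Fᵀ + Q = [888878/10247 405192/10247 1247008/10247; 405192/10247 272714/10247 549927/10247; 1247008/10247 549927/10247 1932026/10247]
step 1: y = z − H·x̄ = [-58608/10247, -44778/10247]
step 1: S = H·P̄·Hᵀ + R = [2485167/10247 -1613010/10247; -1613010/10247 2227952/10247]
step 1: K = P̄·Hᵀ·S⁻¹ = [4019758/23869031 -11794627/23869031; 7770681/23869031 -268835/47738062; 8779771/47738062 -70598633/95476124]
step 1: x' = x̄ + K·y = [23019884/23869031, 25518320/23869031, -140928545/47738062]
step 1: P' = (I − K·H)·P̄ = [13804506/23869031 4019758/23869031 19844601/23869031; 4019758/23869031 7770681/23869031 8779771/47738062; 19844601/23869031 8779771/47738062 1780319055/95476124]
step 2: x̄ = F·x = [217483505/23869031, 330084489/47738062, 381742739/47738062]
step 2: P̄ = F·P·Fᵀ + Q = [1893052682/23869031 808632359/23869031 2700761741/23869031; 808632359/23869031 2179877051/95476124 4430923781/95476124; 2700761741/23869031 4430923781/95476124 17153169907/95476124]
step 2: y = z − H·x̄ = [-942515405/47738062, 492111469/47738062]
step 2: S = H·P̄·Hᵀ + R = [19905321831/95476124 -12867545463/95476124; -12867545463/95476124 19721554467/95476124]
step 2: K = P̄·Hᵀ·S⁻¹ = [133083074308/792484909389 -391751938328/792484909389; 257587784974/792484909389 -4289181821/792484909389; 143672329210/792484909389 -596421187259/792484909389]
step 2: x' = x̄ + K·y = [554826083489/792484909389, 349736973221/792484909389, -2647651055275/792484909389]
step 2: P' = (I − K·H)·P̄ = [458293475482/792484909389 133083074308/792484909389 668257351864/792484909389; 133083074308/792484909389 257587784974/792484909389 143672329210/792484909389; 668257351864/792484909389 143672329210/792484909389 15084289644280/792484909389]

step 0: x' = [11557/10247, 7402/10247, 12290/10247], P' = [5886/10247 1688/10247 4846/10247; 1688/10247 3374/10247 192/10247; 4846/10247 192/10247 204957/10247]
step 1: x' = [23019884/23869031, 25518320/23869031, -140928545/47738062], P' = [13804506/23869031 4019758/23869031 19844601/23869031; 4019758/23869031 7770681/23869031 8779771/47738062; 19844601/23869031 8779771/47738062 1780319055/95476124]
step 2: x' = [554826083489/792484909389, 349736973221/792484909389, -2647651055275/792484909389], P' = [458293475482/792484909389 133083074308/792484909389 668257351864/792484909389; 133083074308/792484909389 257587784974/792484909389 143672329210/792484909389; 668257351864/792484909389 143672329210/792484909389 15084289644280/792484909389]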